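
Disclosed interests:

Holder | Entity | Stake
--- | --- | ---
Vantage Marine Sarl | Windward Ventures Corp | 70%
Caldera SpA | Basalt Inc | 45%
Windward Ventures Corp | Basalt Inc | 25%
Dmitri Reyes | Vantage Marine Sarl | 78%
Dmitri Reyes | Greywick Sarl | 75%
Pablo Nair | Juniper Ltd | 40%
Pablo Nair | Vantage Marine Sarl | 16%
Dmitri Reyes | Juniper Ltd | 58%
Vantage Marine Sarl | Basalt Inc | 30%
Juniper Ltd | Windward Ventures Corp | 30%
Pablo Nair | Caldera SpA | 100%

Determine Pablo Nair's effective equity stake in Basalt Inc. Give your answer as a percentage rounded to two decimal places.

55.60%

Pablo reaches Basalt along 4 paths.
Via Vantage → Windward: 16% × 70% × 25% = 2.8%.
Via Juniper → Windward: 40% × 30% × 25% = 3%.
Via Caldera: 100% × 45% = 45%.
Via Vantage: 16% × 30% = 4.8%.
Total: 2.8% + 3% + 45% + 4.8% = 55.6%.
Rounded: 55.60%.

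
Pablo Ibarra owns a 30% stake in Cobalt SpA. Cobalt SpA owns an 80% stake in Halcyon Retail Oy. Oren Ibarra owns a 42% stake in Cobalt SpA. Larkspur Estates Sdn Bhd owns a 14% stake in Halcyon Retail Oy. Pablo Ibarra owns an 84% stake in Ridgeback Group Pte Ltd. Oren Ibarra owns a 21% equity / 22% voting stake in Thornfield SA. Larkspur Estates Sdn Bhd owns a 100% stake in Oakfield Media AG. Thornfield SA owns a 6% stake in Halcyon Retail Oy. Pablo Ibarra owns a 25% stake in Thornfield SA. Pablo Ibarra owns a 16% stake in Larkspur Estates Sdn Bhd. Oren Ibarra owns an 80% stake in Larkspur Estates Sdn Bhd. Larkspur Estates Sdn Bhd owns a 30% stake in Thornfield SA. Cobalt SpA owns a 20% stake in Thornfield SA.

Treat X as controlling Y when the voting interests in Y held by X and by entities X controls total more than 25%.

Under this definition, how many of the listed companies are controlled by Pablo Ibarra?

4

Pablo holds 30% of Cobalt, so Pablo controls Cobalt.
Pablo and Cobalt together hold 25% + 20% = 45% of Thornfield, so Pablo controls Thornfield.
Cobalt and Thornfield together hold 80% + 6% = 86% of Halcyon, so Pablo controls Halcyon.
Pablo holds 84% of Ridgeback, so Pablo controls Ridgeback.
No other company's threshold is met.
Pablo controls 4 companies.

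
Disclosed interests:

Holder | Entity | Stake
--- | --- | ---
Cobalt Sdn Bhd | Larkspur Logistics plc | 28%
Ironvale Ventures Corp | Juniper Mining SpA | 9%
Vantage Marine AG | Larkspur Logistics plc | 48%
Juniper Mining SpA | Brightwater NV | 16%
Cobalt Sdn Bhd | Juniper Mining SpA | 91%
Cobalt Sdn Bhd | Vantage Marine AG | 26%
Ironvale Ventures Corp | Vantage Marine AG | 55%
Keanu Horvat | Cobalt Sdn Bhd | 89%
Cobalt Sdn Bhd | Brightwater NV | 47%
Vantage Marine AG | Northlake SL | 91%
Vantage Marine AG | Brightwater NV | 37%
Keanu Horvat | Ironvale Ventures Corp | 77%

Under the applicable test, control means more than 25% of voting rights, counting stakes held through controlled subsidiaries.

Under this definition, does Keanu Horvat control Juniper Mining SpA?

Keanu holds 89% of Cobalt, so Keanu controls Cobalt.
Keanu holds 77% of Ironvale, so Keanu controls Ironvale.
Cobalt and Ironvale together hold 91% + 9% = 100% of Juniper, so Keanu controls Juniper.

Yes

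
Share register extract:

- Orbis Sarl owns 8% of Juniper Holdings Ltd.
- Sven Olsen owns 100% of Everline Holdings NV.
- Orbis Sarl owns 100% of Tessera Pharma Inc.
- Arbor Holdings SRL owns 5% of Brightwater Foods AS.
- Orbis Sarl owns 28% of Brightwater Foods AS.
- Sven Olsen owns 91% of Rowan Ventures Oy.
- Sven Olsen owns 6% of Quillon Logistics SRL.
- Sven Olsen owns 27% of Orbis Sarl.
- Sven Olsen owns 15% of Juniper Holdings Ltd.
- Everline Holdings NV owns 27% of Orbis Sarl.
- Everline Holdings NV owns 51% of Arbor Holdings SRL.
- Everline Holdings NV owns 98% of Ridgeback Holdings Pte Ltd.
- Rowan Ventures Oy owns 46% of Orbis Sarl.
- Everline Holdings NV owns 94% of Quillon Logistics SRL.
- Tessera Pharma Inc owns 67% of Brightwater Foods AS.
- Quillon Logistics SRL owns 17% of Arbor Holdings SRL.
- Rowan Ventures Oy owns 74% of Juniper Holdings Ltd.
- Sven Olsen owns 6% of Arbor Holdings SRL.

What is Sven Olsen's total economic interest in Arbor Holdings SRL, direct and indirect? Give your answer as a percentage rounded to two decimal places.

Sven reaches Arbor along 4 paths.
Via Everline → Quillon: 100% × 94% × 17% = 15.98%.
Via Quillon: 6% × 17% = 1.02%.
Via Everline: 100% × 51% = 51%.
Direct stake: 6% = 6%.
Total: 15.98% + 1.02% + 51% + 6% = 74%.
Rounded: 74.00%.

74.00%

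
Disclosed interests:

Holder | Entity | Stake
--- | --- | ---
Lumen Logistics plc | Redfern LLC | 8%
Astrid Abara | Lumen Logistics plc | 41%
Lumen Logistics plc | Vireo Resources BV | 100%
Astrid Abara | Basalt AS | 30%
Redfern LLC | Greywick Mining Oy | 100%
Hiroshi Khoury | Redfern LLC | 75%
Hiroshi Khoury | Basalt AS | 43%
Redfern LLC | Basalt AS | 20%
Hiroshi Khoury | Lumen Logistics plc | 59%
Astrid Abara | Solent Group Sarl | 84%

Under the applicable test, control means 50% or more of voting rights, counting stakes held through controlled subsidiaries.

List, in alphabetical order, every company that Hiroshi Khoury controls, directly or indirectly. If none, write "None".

Basalt AS, Greywick Mining Oy, Lumen Logistics plc, Redfern LLC, Vireo Resources BV

Hiroshi holds 59% of Lumen, so Hiroshi controls Lumen.
Lumen holds 100% of Vireo, so Hiroshi controls Vireo.
Hiroshi and Lumen together hold 75% + 8% = 83% of Redfern, so Hiroshi controls Redfern.
Redfern holds 100% of Greywick, so Hiroshi controls Greywick.
Hiroshi and Redfern together hold 43% + 20% = 63% of Basalt, so Hiroshi controls Basalt.
No other company's threshold is met.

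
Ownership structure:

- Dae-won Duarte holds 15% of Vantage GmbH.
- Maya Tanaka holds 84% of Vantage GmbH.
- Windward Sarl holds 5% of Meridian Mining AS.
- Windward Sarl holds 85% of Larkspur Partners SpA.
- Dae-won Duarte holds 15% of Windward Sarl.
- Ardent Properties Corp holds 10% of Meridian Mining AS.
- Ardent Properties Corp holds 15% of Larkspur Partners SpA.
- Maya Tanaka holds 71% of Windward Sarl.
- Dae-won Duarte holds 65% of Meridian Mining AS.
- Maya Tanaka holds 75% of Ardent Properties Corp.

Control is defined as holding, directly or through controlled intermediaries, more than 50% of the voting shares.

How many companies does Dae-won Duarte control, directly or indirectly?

Dae-won holds 65% of Meridian, so Dae-won controls Meridian.
No other company's threshold is met.
Dae-won controls 1 company.

1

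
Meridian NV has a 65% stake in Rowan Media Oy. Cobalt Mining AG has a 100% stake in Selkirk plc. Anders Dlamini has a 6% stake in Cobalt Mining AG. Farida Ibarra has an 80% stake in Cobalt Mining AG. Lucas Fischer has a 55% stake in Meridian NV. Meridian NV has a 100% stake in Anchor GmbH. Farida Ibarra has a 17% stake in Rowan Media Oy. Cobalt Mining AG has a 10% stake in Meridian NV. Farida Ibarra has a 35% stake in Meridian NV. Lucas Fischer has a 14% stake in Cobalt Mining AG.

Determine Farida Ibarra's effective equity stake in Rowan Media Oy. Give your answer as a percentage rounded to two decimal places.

Farida reaches Rowan along 3 paths.
Via Cobalt → Meridian: 80% × 10% × 65% = 5.2%.
Via Meridian: 35% × 65% = 22.75%.
Direct stake: 17% = 17%.
Total: 5.2% + 22.75% + 17% = 44.95%.

44.95%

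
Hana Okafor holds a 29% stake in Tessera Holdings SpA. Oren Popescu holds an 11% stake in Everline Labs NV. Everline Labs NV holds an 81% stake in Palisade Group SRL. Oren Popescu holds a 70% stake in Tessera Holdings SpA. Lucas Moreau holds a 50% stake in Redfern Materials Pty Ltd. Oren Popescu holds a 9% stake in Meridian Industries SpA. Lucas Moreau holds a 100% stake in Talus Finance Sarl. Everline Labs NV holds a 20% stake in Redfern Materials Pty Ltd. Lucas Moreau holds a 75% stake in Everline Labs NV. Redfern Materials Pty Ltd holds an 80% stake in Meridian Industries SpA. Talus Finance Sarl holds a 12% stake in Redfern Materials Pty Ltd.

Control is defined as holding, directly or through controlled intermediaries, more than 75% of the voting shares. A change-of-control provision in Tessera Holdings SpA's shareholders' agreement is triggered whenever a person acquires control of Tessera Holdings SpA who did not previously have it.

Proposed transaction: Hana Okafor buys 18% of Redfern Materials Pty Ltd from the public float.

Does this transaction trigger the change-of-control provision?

No

The purchase changes only Hana's holdings, so Hana is the only person who could newly come to control Tessera.
Hana's largest direct stake is 29% in Tessera, which does not meet the threshold, so Hana controls no company.
In Tessera, Hana's side holds only 29%, not > 75%.
So before the transaction, Hana does not control Tessera.
After the purchase, Hana holds 18% of Redfern directly.
Hana's side now holds 18% of Redfern, not > 75%, so Hana still does not control Redfern.
After the transaction, Hana's side holds 29% of Tessera, not > 75%, so Hana still does not control Tessera.
No new person acquires control, so the clause is not triggered.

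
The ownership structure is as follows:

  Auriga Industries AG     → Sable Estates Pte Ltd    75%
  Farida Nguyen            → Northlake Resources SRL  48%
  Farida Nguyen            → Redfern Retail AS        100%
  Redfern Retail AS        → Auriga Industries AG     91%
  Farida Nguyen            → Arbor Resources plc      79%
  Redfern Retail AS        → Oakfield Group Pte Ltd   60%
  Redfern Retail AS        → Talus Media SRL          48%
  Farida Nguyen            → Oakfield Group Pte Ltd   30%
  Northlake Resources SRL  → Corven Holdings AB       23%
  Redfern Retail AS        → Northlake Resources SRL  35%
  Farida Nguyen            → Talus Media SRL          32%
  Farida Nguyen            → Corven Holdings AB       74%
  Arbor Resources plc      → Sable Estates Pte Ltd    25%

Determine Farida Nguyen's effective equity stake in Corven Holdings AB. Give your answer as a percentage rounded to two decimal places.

93.09%

Farida reaches Corven along 3 paths.
Direct stake: 74% = 74%.
Via Redfern → Northlake: 100% × 35% × 23% = 8.05%.
Via Northlake: 48% × 23% = 11.04%.
Total: 74% + 8.05% + 11.04% = 93.09%.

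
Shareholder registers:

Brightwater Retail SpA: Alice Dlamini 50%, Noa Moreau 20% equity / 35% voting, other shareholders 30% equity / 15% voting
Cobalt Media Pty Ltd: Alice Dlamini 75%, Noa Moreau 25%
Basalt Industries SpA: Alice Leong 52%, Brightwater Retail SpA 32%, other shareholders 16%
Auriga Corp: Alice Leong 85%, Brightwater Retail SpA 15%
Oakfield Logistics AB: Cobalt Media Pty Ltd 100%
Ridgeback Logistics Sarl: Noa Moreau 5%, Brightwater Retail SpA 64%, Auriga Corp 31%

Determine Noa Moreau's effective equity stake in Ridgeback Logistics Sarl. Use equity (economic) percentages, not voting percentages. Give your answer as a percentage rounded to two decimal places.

Noa reaches Ridgeback along 3 paths.
Direct stake: 5% = 5%.
Via Brightwater: 20% × 64% = 12.8%.
Via Brightwater → Auriga: 20% × 15% × 31% = 0.93%.
Total: 5% + 12.8% + 0.93% = 18.73%.

18.73%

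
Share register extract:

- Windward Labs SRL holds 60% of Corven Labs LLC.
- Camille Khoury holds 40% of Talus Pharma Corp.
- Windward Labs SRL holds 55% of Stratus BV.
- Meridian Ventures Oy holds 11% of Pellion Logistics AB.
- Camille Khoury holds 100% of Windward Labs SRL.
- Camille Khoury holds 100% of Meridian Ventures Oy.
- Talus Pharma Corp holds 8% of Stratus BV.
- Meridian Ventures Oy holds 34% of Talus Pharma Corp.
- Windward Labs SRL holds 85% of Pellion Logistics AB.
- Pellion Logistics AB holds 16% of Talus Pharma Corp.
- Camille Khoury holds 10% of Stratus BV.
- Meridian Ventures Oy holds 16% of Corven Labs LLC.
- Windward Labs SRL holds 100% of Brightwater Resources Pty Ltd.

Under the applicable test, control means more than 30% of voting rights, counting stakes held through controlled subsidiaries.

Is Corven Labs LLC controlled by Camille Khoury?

Yes

Camille holds 100% of Meridian, so Camille controls Meridian.
Camille holds 100% of Windward, so Camille controls Windward.
Meridian and Windward together hold 16% + 60% = 76% of Corven, so Camille controls Corven.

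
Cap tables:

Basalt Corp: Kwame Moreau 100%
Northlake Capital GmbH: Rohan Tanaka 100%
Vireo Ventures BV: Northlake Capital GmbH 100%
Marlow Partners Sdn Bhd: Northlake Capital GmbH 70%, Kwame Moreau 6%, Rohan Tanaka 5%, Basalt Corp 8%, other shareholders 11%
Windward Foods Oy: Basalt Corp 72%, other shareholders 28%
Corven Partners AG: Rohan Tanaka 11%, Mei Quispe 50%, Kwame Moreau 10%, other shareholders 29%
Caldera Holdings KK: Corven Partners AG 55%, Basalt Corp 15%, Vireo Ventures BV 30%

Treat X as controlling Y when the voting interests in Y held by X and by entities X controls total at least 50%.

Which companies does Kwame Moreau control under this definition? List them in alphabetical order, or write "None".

Basalt Corp, Windward Foods Oy

Kwame holds 100% of Basalt, so Kwame controls Basalt.
Basalt holds 72% of Windward, so Kwame controls Windward.
No other company's threshold is met.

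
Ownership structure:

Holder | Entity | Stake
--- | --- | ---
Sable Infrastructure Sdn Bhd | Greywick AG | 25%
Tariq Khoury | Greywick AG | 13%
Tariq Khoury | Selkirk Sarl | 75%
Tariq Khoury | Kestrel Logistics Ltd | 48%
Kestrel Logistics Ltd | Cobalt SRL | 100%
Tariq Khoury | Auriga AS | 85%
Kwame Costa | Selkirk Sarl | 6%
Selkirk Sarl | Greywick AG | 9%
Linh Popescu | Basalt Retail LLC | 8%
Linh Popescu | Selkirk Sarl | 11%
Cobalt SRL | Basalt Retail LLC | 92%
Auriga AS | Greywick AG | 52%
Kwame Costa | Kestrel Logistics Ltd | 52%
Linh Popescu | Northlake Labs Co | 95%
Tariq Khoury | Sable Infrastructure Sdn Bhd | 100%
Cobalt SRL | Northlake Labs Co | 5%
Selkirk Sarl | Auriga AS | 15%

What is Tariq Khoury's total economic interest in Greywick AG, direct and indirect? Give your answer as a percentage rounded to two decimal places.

Tariq reaches Greywick along 5 paths.
Via Selkirk: 75% × 9% = 6.75%.
Via Auriga: 85% × 52% = 44.2%.
Via Selkirk → Auriga: 75% × 15% × 52% = 5.85%.
Via Sable: 100% × 25% = 25%.
Direct stake: 13% = 13%.
Total: 6.75% + 44.2% + 5.85% + 25% + 13% = 94.8%.
Rounded: 94.80%.

94.80%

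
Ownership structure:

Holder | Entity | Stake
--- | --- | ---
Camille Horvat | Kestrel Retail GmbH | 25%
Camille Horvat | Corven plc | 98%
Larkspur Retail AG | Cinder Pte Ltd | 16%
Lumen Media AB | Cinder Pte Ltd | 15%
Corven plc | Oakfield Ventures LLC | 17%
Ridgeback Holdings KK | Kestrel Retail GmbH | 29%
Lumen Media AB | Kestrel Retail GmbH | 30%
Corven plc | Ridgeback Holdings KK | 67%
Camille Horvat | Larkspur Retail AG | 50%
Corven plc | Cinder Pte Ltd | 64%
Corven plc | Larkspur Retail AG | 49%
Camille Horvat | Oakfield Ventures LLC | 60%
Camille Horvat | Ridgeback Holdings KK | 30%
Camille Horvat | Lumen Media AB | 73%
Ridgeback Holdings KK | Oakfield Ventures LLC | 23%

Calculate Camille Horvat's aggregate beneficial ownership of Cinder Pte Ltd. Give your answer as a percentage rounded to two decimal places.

89.35%

Camille reaches Cinder along 4 paths.
Via Corven: 98% × 64% = 62.72%.
Via Corven → Larkspur: 98% × 49% × 16% = 7.6832%.
Via Larkspur: 50% × 16% = 8%.
Via Lumen: 73% × 15% = 10.95%.
Total: 62.72% + 7.6832% + 8% + 10.95% = 89.3532%.
Rounded: 89.35%.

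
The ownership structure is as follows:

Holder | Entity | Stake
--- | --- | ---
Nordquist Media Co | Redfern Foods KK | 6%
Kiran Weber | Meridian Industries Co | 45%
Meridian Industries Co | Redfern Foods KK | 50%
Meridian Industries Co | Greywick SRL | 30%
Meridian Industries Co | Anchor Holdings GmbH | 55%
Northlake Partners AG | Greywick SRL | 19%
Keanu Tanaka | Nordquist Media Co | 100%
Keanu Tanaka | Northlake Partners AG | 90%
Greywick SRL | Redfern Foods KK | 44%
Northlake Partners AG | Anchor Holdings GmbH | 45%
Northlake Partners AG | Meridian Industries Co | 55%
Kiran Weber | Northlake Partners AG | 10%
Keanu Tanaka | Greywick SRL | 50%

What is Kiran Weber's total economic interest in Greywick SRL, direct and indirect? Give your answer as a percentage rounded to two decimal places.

Kiran reaches Greywick along 3 paths.
Via Northlake → Meridian: 10% × 55% × 30% = 1.65%.
Via Meridian: 45% × 30% = 13.5%.
Via Northlake: 10% × 19% = 1.9%.
Total: 1.65% + 13.5% + 1.9% = 17.05%.

17.05%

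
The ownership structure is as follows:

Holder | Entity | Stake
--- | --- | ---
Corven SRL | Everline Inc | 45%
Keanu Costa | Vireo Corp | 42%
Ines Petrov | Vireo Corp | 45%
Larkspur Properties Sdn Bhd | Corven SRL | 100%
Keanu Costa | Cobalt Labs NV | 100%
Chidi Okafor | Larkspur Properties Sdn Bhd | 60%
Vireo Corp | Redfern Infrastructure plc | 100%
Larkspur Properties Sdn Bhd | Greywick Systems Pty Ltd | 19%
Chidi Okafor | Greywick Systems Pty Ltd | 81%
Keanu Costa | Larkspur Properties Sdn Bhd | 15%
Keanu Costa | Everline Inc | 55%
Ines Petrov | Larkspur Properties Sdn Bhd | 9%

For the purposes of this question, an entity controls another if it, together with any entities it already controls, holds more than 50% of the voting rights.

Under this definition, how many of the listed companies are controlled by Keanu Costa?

Keanu holds 100% of Cobalt, so Keanu controls Cobalt.
Keanu holds 55% of Everline, so Keanu controls Everline.
No other company's threshold is met.
Keanu controls 2 companies.

2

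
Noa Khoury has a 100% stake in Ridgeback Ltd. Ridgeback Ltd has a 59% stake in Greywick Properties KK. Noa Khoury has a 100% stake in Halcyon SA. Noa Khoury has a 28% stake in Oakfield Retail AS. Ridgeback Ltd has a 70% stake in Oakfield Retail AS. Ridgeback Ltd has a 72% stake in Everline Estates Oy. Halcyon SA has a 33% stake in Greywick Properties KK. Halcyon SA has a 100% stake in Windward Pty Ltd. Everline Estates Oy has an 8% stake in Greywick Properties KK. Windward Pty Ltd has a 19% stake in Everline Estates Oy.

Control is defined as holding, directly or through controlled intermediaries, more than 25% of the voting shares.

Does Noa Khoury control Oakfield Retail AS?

Noa holds 100% of Ridgeback, so Noa controls Ridgeback.
Ridgeback and Noa together hold 70% + 28% = 98% of Oakfield, so Noa controls Oakfield.

Yes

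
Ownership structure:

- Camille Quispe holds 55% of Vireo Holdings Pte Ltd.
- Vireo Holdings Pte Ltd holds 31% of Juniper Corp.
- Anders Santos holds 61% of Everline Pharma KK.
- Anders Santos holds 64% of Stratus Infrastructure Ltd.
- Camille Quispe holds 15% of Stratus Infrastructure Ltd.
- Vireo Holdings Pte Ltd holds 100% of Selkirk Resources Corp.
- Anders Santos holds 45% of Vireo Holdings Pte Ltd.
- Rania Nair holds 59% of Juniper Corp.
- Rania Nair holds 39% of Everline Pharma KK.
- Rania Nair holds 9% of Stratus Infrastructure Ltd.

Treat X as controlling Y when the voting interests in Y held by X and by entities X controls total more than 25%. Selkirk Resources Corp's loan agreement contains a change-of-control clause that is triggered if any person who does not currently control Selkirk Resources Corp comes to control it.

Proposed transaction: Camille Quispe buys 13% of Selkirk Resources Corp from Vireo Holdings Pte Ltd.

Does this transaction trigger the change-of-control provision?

No

The purchase adds only to Camille's holdings (Vireo's stake shrinks), so Camille is the only person who could newly come to control Selkirk.
Camille holds 55% of Vireo, so Camille controls Vireo.
Vireo holds 100% of Selkirk, so Camille controls Selkirk.
So Camille already controls Selkirk before the transaction.
After the purchase, Camille holds 13% of Selkirk directly, and Vireo's stake falls to 87%.
Camille controlled Selkirk already, so this is not a new person acquiring control; every other person's position is unchanged or reduced.
No new person acquires control, so the clause is not triggered.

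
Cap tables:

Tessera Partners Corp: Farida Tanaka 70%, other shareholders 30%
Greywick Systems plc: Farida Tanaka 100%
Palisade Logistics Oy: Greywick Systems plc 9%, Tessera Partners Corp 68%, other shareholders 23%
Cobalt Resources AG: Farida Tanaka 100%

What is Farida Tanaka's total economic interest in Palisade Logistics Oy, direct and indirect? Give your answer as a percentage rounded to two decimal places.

56.60%

Farida reaches Palisade along 2 paths.
Via Greywick: 100% × 9% = 9%.
Via Tessera: 70% × 68% = 47.6%.
Total: 9% + 47.6% = 56.6%.
Rounded: 56.60%.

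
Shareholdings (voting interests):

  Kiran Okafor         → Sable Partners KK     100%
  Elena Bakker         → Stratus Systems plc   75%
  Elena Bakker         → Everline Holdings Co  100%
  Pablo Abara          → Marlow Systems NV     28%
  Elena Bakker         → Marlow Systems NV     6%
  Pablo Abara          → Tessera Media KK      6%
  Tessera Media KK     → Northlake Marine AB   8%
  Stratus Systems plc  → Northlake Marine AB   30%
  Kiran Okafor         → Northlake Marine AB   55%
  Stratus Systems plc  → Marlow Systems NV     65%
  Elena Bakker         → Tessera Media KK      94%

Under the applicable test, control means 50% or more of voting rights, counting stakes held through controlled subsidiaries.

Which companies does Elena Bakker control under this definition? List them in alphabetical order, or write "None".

Elena holds 75% of Stratus, so Elena controls Stratus.
Elena holds 94% of Tessera, so Elena controls Tessera.
Stratus and Elena together hold 65% + 6% = 71% of Marlow, so Elena controls Marlow.
Elena holds 100% of Everline, so Elena controls Everline.
No other company's threshold is met.

Everline Holdings Co, Marlow Systems NV, Stratus Systems plc, Tessera Media KK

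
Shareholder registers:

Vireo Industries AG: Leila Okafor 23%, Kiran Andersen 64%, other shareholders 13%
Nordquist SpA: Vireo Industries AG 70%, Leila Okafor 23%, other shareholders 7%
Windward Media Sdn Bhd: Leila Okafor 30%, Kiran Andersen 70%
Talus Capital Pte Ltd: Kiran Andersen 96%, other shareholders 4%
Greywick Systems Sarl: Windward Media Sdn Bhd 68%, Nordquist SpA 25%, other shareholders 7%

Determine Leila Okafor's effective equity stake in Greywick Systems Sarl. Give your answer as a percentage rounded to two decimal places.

Leila reaches Greywick along 3 paths.
Via Windward: 30% × 68% = 20.4%.
Via Vireo → Nordquist: 23% × 70% × 25% = 4.025%.
Via Nordquist: 23% × 25% = 5.75%.
Total: 20.4% + 4.025% + 5.75% = 30.175%.
Rounded: 30.18%.

30.18%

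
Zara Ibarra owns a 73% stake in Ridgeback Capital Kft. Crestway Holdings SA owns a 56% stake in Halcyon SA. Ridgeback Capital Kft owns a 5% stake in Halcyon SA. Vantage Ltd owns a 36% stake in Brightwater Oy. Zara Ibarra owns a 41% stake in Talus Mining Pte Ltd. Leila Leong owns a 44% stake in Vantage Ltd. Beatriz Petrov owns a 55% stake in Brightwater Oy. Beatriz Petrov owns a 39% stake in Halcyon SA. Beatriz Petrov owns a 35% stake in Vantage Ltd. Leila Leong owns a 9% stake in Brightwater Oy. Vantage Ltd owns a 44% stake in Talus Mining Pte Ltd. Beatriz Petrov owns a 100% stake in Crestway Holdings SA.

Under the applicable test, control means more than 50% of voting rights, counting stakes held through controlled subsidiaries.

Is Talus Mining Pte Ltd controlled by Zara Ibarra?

No

Zara holds 73% of Ridgeback, so Zara controls Ridgeback.
In Talus, Zara's side holds only 41%, not > 50%.
So Zara does not control Talus.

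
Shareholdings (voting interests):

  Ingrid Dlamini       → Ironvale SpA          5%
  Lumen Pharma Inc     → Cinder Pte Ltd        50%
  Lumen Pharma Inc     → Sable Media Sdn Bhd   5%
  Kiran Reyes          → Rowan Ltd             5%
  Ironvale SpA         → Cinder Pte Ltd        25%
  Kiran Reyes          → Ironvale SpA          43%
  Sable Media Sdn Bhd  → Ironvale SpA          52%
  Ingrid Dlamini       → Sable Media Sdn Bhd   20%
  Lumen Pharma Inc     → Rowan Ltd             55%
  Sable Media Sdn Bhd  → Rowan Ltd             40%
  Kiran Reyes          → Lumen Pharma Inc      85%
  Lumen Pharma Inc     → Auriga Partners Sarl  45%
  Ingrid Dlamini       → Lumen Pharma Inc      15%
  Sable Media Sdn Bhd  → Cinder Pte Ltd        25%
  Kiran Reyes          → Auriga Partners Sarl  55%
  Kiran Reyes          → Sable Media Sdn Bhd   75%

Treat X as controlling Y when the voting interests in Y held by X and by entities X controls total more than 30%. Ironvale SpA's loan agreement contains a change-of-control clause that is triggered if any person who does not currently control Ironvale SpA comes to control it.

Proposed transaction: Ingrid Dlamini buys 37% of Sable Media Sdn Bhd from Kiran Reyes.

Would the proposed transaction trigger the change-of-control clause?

The purchase adds only to Ingrid's holdings (Kiran's stake shrinks), so Ingrid is the only person who could newly come to control Ironvale.
Ingrid's largest direct stake is 20% in Sable, which does not meet the threshold, so Ingrid controls no company.
In Ironvale, Ingrid's side holds only 5%, not > 30%.
So before the transaction, Ingrid does not control Ironvale.
After the purchase, Ingrid's direct stake in Sable rises to 20% + 37% = 57%, and Kiran's stake falls to 38%.
Ingrid holds 57% of Sable, so Ingrid controls Sable.
Ingrid and Sable together hold 5% + 52% = 57% of Ironvale, so Ingrid controls Ironvale.
Ingrid did not control Ironvale before and does after, so the clause is triggered.

Yes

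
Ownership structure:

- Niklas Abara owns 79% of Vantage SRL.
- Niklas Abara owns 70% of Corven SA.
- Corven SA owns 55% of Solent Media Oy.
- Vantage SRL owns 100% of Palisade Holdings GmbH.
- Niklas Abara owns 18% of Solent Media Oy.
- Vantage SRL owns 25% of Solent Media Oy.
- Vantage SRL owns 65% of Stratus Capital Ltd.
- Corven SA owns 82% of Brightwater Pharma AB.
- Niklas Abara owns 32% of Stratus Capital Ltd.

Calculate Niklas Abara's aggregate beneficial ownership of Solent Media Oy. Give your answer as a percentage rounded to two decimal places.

76.25%

Niklas reaches Solent along 3 paths.
Via Vantage: 79% × 25% = 19.75%.
Via Corven: 70% × 55% = 38.5%.
Direct stake: 18% = 18%.
Total: 19.75% + 38.5% + 18% = 76.25%.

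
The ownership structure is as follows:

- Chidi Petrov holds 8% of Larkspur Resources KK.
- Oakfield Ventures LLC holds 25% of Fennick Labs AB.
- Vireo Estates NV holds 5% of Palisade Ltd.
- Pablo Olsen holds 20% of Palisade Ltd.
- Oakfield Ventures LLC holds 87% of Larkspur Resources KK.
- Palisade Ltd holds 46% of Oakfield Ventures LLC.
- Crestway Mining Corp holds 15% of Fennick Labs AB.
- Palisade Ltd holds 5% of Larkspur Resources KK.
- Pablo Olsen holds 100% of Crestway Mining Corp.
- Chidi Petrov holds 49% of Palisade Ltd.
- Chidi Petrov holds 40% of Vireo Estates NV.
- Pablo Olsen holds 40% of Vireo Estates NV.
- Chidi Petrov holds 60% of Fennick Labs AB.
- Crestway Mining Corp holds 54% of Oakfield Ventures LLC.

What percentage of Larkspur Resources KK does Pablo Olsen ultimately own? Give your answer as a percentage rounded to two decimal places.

56.88%

Pablo reaches Larkspur along 5 paths.
Via Crestway → Oakfield: 100% × 54% × 87% = 46.98%.
Via Vireo → Palisade → Oakfield: 40% × 5% × 46% × 87% = 0.8004%.
Via Palisade → Oakfield: 20% × 46% × 87% = 8.004%.
Via Vireo → Palisade: 40% × 5% × 5% = 0.1%.
Via Palisade: 20% × 5% = 1%.
Total: 46.98% + 0.8004% + 8.004% + 0.1% + 1% = 56.8844%.
Rounded: 56.88%.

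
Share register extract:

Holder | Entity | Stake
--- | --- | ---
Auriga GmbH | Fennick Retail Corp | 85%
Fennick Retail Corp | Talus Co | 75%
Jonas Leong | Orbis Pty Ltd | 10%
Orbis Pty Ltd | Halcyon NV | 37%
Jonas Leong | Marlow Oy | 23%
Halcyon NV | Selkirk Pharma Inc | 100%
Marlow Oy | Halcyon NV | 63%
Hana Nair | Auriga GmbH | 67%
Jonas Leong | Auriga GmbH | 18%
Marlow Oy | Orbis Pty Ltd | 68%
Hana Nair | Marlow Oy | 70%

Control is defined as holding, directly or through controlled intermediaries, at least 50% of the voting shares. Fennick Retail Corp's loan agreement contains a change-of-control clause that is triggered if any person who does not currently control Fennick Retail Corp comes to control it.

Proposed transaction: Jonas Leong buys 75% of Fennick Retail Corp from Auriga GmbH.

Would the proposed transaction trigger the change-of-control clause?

The purchase adds only to Jonas's holdings (Auriga's stake shrinks), so Jonas is the only person who could newly come to control Fennick.
Jonas's largest direct stake is 23% in Marlow, which does not meet the threshold, so Jonas controls no company.
Neither Jonas nor any entity Jonas controls holds any voting interest in Fennick.
So before the transaction, Jonas does not control Fennick.
After the purchase, Jonas holds 75% of Fennick directly, and Auriga's stake falls to 10%.
Jonas holds 75% of Fennick, so Jonas controls Fennick.
Jonas did not control Fennick before and does after, so the clause is triggered.

Yes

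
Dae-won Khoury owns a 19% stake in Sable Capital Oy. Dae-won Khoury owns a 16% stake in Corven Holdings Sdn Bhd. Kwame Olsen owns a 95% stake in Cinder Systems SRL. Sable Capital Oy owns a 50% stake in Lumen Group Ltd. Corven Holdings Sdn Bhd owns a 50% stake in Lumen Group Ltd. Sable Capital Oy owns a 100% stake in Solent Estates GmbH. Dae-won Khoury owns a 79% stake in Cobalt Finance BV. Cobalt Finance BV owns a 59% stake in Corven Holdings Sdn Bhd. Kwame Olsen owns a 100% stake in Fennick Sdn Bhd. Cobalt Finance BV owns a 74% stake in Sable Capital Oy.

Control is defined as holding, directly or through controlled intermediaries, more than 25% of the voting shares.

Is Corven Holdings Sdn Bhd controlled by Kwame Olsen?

Kwame holds 95% of Cinder, so Kwame controls Cinder.
Kwame holds 100% of Fennick, so Kwame controls Fennick.
Neither Kwame nor any entity Kwame controls holds any voting interest in Corven.
So Kwame does not control Corven.

No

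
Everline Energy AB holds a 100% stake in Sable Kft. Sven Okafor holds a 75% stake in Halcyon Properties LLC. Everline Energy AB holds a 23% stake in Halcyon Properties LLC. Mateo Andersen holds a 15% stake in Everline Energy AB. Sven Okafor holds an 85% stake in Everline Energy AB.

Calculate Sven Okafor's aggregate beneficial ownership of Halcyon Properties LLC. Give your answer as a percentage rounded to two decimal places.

94.55%

Sven reaches Halcyon along 2 paths.
Via Everline: 85% × 23% = 19.55%.
Direct stake: 75% = 75%.
Total: 19.55% + 75% = 94.55%.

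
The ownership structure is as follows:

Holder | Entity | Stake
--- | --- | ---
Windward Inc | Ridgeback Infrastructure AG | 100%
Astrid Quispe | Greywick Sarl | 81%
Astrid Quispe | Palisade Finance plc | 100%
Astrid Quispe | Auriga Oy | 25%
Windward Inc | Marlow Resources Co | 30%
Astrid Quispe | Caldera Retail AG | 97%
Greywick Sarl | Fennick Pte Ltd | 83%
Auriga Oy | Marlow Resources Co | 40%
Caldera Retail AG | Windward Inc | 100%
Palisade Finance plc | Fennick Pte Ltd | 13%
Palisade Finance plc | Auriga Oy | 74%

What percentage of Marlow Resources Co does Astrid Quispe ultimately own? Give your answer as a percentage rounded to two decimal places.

68.70%

Astrid reaches Marlow along 3 paths.
Via Palisade → Auriga: 100% × 74% × 40% = 29.6%.
Via Auriga: 25% × 40% = 10%.
Via Caldera → Windward: 97% × 100% × 30% = 29.1%.
Total: 29.6% + 10% + 29.1% = 68.7%.
Rounded: 68.70%.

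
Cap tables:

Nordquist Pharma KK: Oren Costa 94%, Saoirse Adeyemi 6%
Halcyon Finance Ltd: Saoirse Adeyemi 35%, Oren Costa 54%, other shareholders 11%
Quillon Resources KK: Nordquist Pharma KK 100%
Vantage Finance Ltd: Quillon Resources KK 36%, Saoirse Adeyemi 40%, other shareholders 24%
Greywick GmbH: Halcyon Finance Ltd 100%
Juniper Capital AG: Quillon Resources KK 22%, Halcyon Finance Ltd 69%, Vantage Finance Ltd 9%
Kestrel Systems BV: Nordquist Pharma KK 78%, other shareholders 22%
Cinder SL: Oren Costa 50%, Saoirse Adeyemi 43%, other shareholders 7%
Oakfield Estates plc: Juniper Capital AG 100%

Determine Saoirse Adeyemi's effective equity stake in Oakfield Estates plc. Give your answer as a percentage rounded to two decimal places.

29.26%

Saoirse reaches Oakfield along 4 paths.
Via Nordquist → Quillon → Juniper: 6% × 100% × 22% × 100% = 1.32%.
Via Halcyon → Juniper: 35% × 69% × 100% = 24.15%.
Via Nordquist → Quillon → Vantage → Juniper: 6% × 100% × 36% × 9% × 100% = 0.1944%.
Via Vantage → Juniper: 40% × 9% × 100% = 3.6%.
Total: 1.32% + 24.15% + 0.1944% + 3.6% = 29.2644%.
Rounded: 29.26%.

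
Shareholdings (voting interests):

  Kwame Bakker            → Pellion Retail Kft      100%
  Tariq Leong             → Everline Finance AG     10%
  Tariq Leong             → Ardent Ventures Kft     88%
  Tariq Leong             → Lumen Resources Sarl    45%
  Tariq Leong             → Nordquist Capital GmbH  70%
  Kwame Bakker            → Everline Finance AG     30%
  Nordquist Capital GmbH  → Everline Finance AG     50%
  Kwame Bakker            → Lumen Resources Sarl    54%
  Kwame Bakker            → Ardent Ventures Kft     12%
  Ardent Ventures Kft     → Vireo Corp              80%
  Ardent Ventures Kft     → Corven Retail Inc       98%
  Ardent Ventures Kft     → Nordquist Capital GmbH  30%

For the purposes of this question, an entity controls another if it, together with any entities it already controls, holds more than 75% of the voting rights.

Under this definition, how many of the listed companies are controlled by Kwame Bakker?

1

Kwame holds 100% of Pellion, so Kwame controls Pellion.
No other company's threshold is met.
Kwame controls 1 company.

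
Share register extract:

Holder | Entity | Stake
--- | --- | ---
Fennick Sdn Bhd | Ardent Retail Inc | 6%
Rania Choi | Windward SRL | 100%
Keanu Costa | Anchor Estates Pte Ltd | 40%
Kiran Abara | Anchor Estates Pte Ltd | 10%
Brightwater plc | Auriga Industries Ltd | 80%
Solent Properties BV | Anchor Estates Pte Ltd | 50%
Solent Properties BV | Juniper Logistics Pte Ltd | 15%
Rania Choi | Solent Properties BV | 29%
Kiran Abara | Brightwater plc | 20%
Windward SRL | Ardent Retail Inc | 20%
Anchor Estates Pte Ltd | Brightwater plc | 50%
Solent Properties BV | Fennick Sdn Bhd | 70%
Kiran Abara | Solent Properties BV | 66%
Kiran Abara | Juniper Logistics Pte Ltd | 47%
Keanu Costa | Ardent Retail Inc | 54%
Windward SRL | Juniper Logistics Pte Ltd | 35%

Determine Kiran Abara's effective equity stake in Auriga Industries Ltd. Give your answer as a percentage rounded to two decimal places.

33.20%

Kiran reaches Auriga along 3 paths.
Via Anchor → Brightwater: 10% × 50% × 80% = 4%.
Via Solent → Anchor → Brightwater: 66% × 50% × 50% × 80% = 13.2%.
Via Brightwater: 20% × 80% = 16%.
Total: 4% + 13.2% + 16% = 33.2%.
Rounded: 33.20%.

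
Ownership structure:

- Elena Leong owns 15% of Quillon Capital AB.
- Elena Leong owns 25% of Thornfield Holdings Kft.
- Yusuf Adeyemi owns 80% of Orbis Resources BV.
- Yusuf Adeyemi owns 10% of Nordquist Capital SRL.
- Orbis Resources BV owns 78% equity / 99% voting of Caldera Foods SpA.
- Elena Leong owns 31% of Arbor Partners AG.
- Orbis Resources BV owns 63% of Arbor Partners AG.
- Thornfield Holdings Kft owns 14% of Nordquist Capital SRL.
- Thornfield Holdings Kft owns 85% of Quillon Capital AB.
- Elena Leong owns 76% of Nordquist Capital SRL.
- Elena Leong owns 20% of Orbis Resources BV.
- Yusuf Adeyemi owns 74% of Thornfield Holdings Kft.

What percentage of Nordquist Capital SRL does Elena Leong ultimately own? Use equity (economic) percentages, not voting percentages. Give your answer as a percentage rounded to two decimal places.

79.50%

Elena reaches Nordquist along 2 paths.
Direct stake: 76% = 76%.
Via Thornfield: 25% × 14% = 3.5%.
Total: 76% + 3.5% = 79.5%.
Rounded: 79.50%.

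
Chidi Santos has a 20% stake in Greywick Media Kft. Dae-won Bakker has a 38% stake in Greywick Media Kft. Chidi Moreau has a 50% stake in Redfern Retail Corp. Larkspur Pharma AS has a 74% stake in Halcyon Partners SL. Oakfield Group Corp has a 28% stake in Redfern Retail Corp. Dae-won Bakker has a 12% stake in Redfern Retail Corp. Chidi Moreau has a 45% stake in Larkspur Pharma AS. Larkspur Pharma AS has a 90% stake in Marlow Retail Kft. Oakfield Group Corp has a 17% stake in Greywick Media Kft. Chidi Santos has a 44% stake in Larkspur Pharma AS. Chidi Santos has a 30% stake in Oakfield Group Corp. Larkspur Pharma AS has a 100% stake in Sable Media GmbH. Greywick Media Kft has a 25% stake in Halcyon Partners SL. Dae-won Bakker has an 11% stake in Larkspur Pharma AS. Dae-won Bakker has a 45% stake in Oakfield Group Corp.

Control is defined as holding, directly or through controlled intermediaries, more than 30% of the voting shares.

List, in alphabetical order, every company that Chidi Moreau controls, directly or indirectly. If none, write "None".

Chidi Moreau holds 45% of Larkspur, so Chidi Moreau controls Larkspur.
Chidi Moreau holds 50% of Redfern, so Chidi Moreau controls Redfern.
Larkspur holds 100% of Sable, so Chidi Moreau controls Sable.
Larkspur holds 90% of Marlow, so Chidi Moreau controls Marlow.
Larkspur holds 74% of Halcyon, so Chidi Moreau controls Halcyon.
No other company's threshold is met.

Halcyon Partners SL, Larkspur Pharma AS, Marlow Retail Kft, Redfern Retail Corp, Sable Media GmbH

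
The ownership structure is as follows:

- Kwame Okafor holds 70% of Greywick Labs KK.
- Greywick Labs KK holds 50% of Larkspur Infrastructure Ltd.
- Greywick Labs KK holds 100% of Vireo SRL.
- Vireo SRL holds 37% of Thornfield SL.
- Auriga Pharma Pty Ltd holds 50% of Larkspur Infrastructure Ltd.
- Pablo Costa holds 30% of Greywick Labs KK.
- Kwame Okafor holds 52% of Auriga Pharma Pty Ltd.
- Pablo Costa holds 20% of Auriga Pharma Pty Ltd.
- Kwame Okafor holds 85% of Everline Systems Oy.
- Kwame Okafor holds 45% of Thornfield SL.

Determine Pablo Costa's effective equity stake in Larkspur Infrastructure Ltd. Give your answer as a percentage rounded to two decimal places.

25.00%

Pablo reaches Larkspur along 2 paths.
Via Auriga: 20% × 50% = 10%.
Via Greywick: 30% × 50% = 15%.
Total: 10% + 15% = 25%.
Rounded: 25.00%.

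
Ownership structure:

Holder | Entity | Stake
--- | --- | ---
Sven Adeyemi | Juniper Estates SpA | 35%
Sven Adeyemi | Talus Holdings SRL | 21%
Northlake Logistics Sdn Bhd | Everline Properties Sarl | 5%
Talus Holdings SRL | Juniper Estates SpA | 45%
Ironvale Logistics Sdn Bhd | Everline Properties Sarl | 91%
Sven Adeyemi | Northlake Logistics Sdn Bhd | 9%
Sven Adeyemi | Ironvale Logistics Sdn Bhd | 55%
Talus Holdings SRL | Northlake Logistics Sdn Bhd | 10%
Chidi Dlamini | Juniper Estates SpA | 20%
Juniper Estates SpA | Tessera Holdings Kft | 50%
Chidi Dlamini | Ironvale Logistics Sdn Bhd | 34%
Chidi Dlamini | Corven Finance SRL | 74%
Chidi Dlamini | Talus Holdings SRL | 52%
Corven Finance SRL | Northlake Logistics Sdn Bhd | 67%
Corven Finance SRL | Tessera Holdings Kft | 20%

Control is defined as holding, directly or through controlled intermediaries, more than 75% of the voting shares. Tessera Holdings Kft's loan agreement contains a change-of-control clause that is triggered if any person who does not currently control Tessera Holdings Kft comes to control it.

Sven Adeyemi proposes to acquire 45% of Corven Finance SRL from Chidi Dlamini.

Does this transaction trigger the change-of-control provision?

No

The purchase adds only to Sven's holdings (Chidi's stake shrinks), so Sven is the only person who could newly come to control Tessera.
Sven's largest direct stake is 55% in Ironvale, which does not meet the threshold, so Sven controls no company.
Neither Sven nor any entity Sven controls holds any voting interest in Tessera.
So before the transaction, Sven does not control Tessera.
After the purchase, Sven holds 45% of Corven directly, and Chidi's stake falls to 29%.
Sven's side now holds 45% of Corven, not > 75%, so Sven still does not control Corven.
After the transaction, neither Sven nor any entity Sven controls holds a voting interest in Tessera, so Sven still does not control it.
No new person acquires control, so the clause is not triggered.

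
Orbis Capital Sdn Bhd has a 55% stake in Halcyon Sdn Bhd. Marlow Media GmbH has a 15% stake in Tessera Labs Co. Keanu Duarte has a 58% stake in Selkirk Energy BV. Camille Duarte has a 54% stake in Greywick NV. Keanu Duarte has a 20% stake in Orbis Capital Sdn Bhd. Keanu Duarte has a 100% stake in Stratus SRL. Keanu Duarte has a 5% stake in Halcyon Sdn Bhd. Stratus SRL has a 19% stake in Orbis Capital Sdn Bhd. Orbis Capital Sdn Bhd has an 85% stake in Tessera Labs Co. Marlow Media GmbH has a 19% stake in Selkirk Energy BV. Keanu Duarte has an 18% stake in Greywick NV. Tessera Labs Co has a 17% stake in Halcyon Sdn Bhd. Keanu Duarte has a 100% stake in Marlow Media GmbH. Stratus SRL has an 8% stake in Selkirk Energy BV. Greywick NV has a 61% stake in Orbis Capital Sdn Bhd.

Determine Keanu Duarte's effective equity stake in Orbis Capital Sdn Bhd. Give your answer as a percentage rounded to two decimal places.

49.98%

Keanu reaches Orbis along 3 paths.
Via Greywick: 18% × 61% = 10.98%.
Direct stake: 20% = 20%.
Via Stratus: 100% × 19% = 19%.
Total: 10.98% + 20% + 19% = 49.98%.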